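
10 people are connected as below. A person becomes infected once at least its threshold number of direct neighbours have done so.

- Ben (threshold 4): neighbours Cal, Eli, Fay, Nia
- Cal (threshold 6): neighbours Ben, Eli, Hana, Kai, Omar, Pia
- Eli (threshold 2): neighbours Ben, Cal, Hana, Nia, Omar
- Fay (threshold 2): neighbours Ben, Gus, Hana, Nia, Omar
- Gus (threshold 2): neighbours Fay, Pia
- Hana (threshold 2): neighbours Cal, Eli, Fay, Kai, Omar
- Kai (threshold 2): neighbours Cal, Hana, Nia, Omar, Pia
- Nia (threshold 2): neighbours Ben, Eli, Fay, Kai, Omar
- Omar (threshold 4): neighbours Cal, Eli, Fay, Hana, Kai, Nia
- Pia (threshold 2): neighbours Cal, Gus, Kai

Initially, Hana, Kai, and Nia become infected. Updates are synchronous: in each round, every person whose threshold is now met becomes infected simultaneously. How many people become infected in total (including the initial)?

Round 1 — Hana, Kai, Nia become infected (initial).
Round 2 — checking thresholds:
  Ben: 1 of 4 neighbours < 4, not yet.
  Cal: 2 of 6 neighbours < 6, not yet.
  Eli: 2 of 5 neighbours ≥ 2, becomes infected.
  Fay: 2 of 5 neighbours ≥ 2, becomes infected.
  Omar: 3 of 6 neighbours < 4, not yet.
  Pia: 1 of 3 neighbours < 2, not yet.
Round 3 — checking thresholds:
  Ben: 3 of 4 neighbours < 4, not yet.
  Cal: 3 of 6 neighbours < 6, not yet.
  Gus: 1 of 2 neighbours < 2, not yet.
  Omar: 5 of 6 neighbours ≥ 4, becomes infected.
  Pia: 1 of 3 neighbours < 2, not yet.
Round 4 — no new infections; cascade stops.

6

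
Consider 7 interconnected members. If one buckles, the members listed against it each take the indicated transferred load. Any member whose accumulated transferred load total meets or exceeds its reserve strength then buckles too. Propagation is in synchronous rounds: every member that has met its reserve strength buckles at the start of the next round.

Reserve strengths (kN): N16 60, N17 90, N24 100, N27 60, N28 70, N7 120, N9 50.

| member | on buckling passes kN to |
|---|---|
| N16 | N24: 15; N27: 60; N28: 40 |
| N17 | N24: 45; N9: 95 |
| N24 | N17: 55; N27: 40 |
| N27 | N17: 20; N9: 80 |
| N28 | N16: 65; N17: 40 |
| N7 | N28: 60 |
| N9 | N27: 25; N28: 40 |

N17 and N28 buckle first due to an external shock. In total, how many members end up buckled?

Round 1 — N17, N28 buckle (initial).
  N16: +65 → 65 ≥ 60
  N24: +45 → 45 < 100
  N9: +95 → 95 ≥ 50
Round 2 — N16, N9 buckle.
  N24: +15 → 60 < 100
  N27: +60+25 → 85 ≥ 60
Round 3 — N27 buckles.
No further bucklings.

5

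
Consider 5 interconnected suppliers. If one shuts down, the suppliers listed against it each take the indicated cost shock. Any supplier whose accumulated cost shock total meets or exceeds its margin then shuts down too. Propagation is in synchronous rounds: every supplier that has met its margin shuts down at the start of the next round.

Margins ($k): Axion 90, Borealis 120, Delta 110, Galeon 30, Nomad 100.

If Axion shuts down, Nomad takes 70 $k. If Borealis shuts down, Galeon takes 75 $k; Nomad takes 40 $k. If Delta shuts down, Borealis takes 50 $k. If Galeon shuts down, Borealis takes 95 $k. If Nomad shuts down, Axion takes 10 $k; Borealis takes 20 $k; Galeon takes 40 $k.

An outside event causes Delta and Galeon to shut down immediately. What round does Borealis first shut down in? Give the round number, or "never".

Round 1 — Delta, Galeon shut down (initial).
  Borealis: +50+95 → 145 ≥ 120
Round 2 — Borealis shuts down.
  Nomad: +40 → 40 < 100
No further shutdowns.

2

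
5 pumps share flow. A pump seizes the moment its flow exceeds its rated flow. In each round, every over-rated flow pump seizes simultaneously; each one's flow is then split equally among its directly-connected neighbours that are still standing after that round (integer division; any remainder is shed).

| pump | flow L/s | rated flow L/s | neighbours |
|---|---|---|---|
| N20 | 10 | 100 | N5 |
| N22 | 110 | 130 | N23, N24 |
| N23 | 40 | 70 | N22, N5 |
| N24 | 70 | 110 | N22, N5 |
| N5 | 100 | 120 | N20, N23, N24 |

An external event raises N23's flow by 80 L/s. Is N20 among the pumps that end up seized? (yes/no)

no

Round 1 — N23 at 120 > 70. N23 seizes.
  N23 sheds 120 L/s to N22, N5: 60 each.
    N22: 110+60 = 170 > 130
    N5: 100+60 = 160 > 120
Round 2 — N22, N5 seize.
  N22 sheds 170 L/s to N24: 170 each.
    N24: 70+170 = 240 > 110
  N5 sheds 160 L/s to N20, N24: 80 each.
    N20: 10+80 = 90 ≤ 100
    N24: 240+80 = 320 > 110
Round 3 — N24 seizes.
  N24 sheds 320 L/s: no online neighbours, lost.
No further seizures.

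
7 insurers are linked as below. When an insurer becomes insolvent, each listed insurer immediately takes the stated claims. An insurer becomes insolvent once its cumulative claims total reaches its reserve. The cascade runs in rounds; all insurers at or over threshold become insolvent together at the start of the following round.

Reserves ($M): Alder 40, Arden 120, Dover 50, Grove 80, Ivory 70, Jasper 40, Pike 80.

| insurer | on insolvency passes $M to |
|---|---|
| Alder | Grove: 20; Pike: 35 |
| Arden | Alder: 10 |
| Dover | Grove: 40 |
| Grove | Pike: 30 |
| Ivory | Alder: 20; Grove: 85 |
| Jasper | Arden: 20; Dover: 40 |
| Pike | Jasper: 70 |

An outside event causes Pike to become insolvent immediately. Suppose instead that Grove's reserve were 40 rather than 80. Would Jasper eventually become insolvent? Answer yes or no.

With Grove's reserve at 40:
Round 1 — Pike becomes insolvent (initial).
  Jasper: +70 → 70 ≥ 40
Round 2 — Jasper becomes insolvent.
  Arden: +20 → 20 < 120
  Dover: +40 → 40 < 50
No further insolvencies.

yes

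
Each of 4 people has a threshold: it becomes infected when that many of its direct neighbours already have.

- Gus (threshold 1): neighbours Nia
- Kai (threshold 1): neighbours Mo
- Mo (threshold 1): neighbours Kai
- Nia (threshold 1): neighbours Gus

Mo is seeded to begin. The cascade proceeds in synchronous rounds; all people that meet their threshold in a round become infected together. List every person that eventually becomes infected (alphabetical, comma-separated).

Kai, Mo

Round 1 — Mo becomes infected (initial).
Round 2 — checking thresholds:
  Kai: 1 of 1 neighbours ≥ 1, becomes infected.
Round 3 — no new infections; cascade stops.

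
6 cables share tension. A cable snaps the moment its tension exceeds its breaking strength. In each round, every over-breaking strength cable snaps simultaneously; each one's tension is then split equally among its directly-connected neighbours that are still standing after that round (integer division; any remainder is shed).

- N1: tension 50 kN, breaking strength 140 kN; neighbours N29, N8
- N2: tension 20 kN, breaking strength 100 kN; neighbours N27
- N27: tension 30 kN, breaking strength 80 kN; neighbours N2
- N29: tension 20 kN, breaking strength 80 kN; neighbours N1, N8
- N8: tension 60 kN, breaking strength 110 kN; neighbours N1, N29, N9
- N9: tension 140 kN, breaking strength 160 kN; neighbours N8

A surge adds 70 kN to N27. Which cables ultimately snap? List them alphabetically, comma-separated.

Round 1 — N27 at 100 > 80. N27 snaps.
  N27 sheds 100 kN to N2: 100 each.
    N2: 20+100 = 120 > 100
Round 2 — N2 snaps.
  N2 sheds 120 kN: no online neighbours, lost.
No further breaks.

N2, N27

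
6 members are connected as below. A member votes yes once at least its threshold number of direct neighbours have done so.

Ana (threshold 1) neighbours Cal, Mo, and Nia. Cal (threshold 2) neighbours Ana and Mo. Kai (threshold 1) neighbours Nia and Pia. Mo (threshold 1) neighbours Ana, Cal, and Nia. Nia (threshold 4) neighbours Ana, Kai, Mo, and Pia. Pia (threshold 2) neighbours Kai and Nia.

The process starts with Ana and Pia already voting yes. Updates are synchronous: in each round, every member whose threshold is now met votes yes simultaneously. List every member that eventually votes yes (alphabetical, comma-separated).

Ana, Cal, Kai, Mo, Nia, Pia

Round 1 — Ana, Pia vote yes (initial).
Round 2 — checking thresholds:
  Cal: 1 of 2 neighbours < 2, below threshold.
  Kai: 1 of 2 neighbours ≥ 1, votes yes.
  Mo: 1 of 3 neighbours ≥ 1, votes yes.
  Nia: 2 of 4 neighbours < 4, below threshold.
Round 3 — checking thresholds:
  Cal: 2 of 2 neighbours ≥ 2, votes yes.
  Nia: 4 of 4 neighbours ≥ 4, votes yes.
Round 4 — no new yes votes; cascade stops.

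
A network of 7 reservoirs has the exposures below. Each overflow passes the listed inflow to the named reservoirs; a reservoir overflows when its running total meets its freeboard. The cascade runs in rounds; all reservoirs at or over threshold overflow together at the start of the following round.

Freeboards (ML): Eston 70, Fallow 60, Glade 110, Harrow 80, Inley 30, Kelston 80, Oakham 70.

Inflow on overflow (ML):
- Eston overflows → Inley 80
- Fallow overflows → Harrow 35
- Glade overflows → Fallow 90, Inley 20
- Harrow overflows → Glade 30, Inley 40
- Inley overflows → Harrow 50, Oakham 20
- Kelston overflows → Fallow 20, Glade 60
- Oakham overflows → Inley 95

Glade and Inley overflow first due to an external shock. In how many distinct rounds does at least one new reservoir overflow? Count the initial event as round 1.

3

Round 1 — Glade, Inley overflow (initial).
  Fallow: +90 → 90 ≥ 60
  Harrow: +50 → 50 < 80
  Oakham: +20 → 20 < 70
Round 2 — Fallow overflows.
  Harrow: +35 → 85 ≥ 80
Round 3 — Harrow overflows.
No further overflows.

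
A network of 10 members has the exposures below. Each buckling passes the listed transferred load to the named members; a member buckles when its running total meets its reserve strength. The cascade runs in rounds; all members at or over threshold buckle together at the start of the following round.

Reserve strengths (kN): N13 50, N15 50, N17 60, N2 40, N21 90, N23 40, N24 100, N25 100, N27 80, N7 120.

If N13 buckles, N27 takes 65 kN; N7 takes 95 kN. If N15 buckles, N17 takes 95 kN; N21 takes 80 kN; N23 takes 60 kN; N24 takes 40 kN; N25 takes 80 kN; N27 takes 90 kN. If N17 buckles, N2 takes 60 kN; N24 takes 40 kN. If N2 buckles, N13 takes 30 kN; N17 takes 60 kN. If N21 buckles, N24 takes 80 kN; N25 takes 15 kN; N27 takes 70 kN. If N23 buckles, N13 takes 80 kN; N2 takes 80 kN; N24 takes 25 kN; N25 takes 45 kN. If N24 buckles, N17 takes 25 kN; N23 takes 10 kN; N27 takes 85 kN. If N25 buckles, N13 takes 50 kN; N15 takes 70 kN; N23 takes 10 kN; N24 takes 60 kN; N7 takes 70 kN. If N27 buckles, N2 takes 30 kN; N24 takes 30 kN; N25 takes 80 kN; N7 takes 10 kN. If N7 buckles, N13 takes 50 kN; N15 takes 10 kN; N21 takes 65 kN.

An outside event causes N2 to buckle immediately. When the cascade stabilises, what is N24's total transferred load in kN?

Round 1 — N2 buckles (initial).
  N13: +30 → 30 < 50
  N17: +60 → 60 ≥ 60
Round 2 — N17 buckles.
  N24: +40 → 40 < 100
No further bucklings.

40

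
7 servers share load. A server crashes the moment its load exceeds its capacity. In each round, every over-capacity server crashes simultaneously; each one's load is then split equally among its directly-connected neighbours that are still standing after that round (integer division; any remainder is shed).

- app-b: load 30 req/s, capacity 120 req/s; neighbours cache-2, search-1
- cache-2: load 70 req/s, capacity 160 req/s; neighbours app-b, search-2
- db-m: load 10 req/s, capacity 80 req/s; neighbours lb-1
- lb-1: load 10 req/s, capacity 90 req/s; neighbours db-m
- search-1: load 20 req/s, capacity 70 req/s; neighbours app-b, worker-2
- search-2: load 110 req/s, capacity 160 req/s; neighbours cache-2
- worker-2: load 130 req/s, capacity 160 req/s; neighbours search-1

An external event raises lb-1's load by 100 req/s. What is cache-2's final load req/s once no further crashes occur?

Round 1 — lb-1 at 110 > 90. lb-1 crashes.
  lb-1 sheds 110 req/s to db-m: 110 each.
    db-m: 10+110 = 120 > 80
Round 2 — db-m crashes.
  db-m sheds 120 req/s: no online neighbours, lost.
No further crashes.

70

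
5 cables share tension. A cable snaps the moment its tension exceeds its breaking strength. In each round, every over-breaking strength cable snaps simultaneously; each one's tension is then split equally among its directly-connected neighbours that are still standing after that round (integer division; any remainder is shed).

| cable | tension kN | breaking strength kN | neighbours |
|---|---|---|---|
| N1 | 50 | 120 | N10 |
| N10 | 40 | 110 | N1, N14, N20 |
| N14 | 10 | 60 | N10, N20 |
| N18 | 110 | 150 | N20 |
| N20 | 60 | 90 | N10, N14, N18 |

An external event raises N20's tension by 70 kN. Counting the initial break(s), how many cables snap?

Round 1 — N20 at 130 > 90. N20 snaps.
  N20 sheds 130 kN to N10, N14, N18: 43 each (1 lost).
    N10: 40+43 = 83 ≤ 110
    N14: 10+43 = 53 ≤ 60
    N18: 110+43 = 153 > 150
Round 2 — N18 snaps.
  N18 sheds 153 kN: no online neighbours, lost.
No further breaks.

2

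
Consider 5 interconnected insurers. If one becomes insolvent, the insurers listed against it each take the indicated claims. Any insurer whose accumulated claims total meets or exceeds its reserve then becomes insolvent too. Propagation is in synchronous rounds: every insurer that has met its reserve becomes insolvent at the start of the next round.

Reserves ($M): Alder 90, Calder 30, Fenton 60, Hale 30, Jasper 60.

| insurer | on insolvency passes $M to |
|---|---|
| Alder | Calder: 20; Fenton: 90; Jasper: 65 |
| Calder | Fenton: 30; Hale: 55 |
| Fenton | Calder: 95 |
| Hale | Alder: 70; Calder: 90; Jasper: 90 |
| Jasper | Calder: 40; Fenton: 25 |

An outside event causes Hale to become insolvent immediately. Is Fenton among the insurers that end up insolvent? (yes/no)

Round 1 — Hale becomes insolvent (initial).
  Alder: +70 → 70 < 90
  Calder: +90 → 90 ≥ 30
  Jasper: +90 → 90 ≥ 60
Round 2 — Calder, Jasper become insolvent.
  Fenton: +30+25 → 55 < 60
No further insolvencies.

no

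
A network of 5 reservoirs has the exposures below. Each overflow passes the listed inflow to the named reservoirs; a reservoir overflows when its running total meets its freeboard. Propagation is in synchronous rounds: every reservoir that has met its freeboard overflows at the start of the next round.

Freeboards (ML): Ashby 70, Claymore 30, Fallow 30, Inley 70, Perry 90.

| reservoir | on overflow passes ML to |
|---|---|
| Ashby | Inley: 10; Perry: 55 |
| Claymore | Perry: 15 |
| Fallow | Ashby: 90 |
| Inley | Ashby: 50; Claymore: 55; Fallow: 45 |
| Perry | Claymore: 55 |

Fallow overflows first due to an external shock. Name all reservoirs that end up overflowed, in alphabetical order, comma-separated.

Ashby, Fallow

Round 1 — Fallow overflows (initial).
  Ashby: +90 → 90 ≥ 70
Round 2 — Ashby overflows.
  Inley: +10 → 10 < 70
  Perry: +55 → 55 < 90
No further overflows.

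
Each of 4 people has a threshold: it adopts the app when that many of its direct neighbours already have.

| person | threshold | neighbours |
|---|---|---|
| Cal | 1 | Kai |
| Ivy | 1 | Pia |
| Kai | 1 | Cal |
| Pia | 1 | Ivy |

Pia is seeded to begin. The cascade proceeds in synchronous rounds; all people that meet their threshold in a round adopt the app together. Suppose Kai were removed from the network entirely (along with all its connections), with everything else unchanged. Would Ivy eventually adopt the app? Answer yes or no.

yes

With Kai removed:
Round 1 — Pia adopts the app (initial).
Round 2 — checking thresholds:
  Ivy: 1 of 1 neighbours ≥ 1, adopts the app.
Round 3 — no new adoptions; cascade stops.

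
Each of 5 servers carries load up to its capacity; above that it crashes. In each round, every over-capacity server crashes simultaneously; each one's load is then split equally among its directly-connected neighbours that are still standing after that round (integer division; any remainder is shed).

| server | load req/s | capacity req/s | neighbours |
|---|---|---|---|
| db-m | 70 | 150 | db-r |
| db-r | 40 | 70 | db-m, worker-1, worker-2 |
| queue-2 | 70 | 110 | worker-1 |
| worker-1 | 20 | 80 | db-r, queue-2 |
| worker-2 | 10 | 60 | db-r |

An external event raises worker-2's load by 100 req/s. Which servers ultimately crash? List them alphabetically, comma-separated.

db-r, queue-2, worker-1, worker-2

Round 1 — worker-2 at 110 > 60. worker-2 crashes.
  worker-2 sheds 110 req/s to db-r: 110 each.
    db-r: 40+110 = 150 > 70
Round 2 — db-r crashes.
  db-r sheds 150 req/s to db-m, worker-1: 75 each.
    db-m: 70+75 = 145 ≤ 150
    worker-1: 20+75 = 95 > 80
Round 3 — worker-1 crashes.
  worker-1 sheds 95 req/s to queue-2: 95 each.
    queue-2: 70+95 = 165 > 110
Round 4 — queue-2 crashes.
  queue-2 sheds 165 req/s: no online neighbours, lost.
No further crashes.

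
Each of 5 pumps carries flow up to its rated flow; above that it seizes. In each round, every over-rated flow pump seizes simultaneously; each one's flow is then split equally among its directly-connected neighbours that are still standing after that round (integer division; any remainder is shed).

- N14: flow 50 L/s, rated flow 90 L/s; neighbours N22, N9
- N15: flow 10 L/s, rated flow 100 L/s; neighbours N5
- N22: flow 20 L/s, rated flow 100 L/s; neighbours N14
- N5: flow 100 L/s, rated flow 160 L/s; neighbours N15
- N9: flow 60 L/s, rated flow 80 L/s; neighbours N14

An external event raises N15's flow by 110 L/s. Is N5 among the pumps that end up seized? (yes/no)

Round 1 — N15 at 120 > 100. N15 seizes.
  N15 sheds 120 L/s to N5: 120 each.
    N5: 100+120 = 220 > 160
Round 2 — N5 seizes.
  N5 sheds 220 L/s: no online neighbours, lost.
No further seizures.

yes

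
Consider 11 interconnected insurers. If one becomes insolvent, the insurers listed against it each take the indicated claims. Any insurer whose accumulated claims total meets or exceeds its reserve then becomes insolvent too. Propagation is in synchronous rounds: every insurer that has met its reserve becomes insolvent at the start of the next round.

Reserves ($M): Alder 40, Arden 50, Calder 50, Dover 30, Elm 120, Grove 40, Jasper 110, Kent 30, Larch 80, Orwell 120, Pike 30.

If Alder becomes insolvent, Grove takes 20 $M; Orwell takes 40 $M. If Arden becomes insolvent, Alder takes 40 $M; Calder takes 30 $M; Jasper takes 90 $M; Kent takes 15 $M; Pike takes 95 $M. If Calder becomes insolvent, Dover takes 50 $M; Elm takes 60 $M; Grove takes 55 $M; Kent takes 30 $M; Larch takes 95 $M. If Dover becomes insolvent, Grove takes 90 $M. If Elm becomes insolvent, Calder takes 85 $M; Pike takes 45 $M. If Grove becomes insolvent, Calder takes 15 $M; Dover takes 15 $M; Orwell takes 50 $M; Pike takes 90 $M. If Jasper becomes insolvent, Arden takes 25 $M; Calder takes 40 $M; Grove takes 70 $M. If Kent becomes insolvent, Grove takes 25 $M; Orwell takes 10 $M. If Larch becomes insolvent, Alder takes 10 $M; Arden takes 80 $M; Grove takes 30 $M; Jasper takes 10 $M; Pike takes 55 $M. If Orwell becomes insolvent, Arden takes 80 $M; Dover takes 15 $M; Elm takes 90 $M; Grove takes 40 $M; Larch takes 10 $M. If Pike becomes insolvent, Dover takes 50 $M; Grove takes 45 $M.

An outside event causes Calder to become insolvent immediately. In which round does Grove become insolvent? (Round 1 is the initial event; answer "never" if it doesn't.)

2

Round 1 — Calder becomes insolvent (initial).
  Dover: +50 → 50 ≥ 30
  Elm: +60 → 60 < 120
  Grove: +55 → 55 ≥ 40
  Kent: +30 → 30 ≥ 30
  Larch: +95 → 95 ≥ 80
Round 2 — Dover, Grove, Kent, Larch become insolvent.
  Alder: +10 → 10 < 40
  Arden: +80 → 80 ≥ 50
  Jasper: +10 → 10 < 110
  Orwell: +50+10 → 60 < 120
  Pike: +90+55 → 145 ≥ 30
Round 3 — Arden, Pike become insolvent.
  Alder: +40 → 50 ≥ 40
  Jasper: +90 → 100 < 110
Round 4 — Alder becomes insolvent.
  Orwell: +40 → 100 < 120
No further insolvencies.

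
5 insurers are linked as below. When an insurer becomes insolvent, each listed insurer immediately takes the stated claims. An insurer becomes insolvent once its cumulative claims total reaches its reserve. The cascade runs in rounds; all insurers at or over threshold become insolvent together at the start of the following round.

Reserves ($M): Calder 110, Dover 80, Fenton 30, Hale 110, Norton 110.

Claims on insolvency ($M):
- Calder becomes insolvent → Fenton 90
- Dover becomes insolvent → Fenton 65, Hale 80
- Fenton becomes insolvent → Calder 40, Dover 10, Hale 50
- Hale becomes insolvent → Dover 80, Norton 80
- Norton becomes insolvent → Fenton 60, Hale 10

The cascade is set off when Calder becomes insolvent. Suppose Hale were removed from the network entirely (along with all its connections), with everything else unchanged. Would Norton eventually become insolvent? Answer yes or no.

no

With Hale removed:
Round 1 — Calder becomes insolvent (initial).
  Fenton: +90 → 90 ≥ 30
Round 2 — Fenton becomes insolvent.
  Dover: +10 → 10 < 80
No further insolvencies.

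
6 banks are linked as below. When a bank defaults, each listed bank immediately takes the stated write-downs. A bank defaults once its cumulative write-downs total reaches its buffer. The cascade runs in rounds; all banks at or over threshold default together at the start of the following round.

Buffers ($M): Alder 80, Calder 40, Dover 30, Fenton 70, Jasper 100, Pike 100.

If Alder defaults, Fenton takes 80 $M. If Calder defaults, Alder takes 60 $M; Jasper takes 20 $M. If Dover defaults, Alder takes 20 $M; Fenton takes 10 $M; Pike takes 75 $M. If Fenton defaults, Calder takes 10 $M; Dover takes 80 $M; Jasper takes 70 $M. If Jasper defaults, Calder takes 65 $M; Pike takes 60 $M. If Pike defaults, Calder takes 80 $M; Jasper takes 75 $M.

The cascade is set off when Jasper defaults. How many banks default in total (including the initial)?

Round 1 — Jasper defaults (initial).
  Calder: +65 → 65 ≥ 40
  Pike: +60 → 60 < 100
Round 2 — Calder defaults.
  Alder: +60 → 60 < 80
No further defaults.

2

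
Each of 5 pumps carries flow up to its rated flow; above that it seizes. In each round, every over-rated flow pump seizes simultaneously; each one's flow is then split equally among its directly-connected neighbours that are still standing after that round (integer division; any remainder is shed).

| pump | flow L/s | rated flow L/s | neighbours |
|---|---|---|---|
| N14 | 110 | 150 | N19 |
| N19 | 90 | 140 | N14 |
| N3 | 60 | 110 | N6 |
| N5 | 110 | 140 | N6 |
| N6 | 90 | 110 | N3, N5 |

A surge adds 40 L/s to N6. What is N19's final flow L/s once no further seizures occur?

Round 1 — N6 at 130 > 110. N6 seizes.
  N6 sheds 130 L/s to N3, N5: 65 each.
    N3: 60+65 = 125 > 110
    N5: 110+65 = 175 > 140
Round 2 — N3, N5 seize.
  N3 sheds 125 L/s: no online neighbours, lost.
  N5 sheds 175 L/s: no online neighbours, lost.
No further seizures.

90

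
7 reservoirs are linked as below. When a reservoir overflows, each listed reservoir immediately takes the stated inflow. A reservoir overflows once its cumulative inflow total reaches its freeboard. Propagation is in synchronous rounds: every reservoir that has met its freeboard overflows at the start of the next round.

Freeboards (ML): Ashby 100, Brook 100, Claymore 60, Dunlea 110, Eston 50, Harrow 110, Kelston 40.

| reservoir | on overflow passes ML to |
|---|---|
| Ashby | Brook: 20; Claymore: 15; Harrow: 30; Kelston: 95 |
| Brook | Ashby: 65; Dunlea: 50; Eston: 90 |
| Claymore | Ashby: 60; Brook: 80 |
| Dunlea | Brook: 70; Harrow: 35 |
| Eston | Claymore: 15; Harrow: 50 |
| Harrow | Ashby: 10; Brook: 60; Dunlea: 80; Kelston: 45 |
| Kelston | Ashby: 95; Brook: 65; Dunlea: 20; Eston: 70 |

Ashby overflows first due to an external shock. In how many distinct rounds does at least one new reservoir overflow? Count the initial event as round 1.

Round 1 — Ashby overflows (initial).
  Brook: +20 → 20 < 100
  Claymore: +15 → 15 < 60
  Harrow: +30 → 30 < 110
  Kelston: +95 → 95 ≥ 40
Round 2 — Kelston overflows.
  Brook: +65 → 85 < 100
  Dunlea: +20 → 20 < 110
  Eston: +70 → 70 ≥ 50
Round 3 — Eston overflows.
  Claymore: +15 → 30 < 60
  Harrow: +50 → 80 < 110
No further overflows.

3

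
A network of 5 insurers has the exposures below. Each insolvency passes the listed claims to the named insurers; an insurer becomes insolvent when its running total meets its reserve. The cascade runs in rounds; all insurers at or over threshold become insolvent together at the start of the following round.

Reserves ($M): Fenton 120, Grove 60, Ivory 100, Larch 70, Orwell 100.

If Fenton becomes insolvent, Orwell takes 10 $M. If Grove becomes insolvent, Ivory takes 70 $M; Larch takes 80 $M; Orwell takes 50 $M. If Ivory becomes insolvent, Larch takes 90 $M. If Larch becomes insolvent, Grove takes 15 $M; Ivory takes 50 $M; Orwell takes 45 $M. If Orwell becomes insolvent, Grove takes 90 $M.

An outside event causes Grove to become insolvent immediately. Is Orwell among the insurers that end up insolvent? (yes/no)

Round 1 — Grove becomes insolvent (initial).
  Ivory: +70 → 70 < 100
  Larch: +80 → 80 ≥ 70
  Orwell: +50 → 50 < 100
Round 2 — Larch becomes insolvent.
  Ivory: +50 → 120 ≥ 100
  Orwell: +45 → 95 < 100
Round 3 — Ivory becomes insolvent.
No further insolvencies.

no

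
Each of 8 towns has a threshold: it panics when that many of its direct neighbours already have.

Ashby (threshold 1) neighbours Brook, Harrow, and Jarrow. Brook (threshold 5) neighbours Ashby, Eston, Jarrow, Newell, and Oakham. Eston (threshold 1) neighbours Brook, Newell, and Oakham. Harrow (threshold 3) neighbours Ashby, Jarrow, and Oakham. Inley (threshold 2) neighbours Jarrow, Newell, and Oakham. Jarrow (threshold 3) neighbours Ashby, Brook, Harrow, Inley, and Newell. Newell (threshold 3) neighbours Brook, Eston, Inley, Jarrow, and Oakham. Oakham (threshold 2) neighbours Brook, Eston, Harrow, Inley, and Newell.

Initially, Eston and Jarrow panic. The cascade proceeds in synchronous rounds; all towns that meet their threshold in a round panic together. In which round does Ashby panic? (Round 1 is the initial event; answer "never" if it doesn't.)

2

Round 1 — Eston, Jarrow panic (initial).
Round 2 — checking thresholds:
  Ashby: 1 of 3 neighbours ≥ 1, panics.
  Brook: 2 of 5 neighbours < 5, below threshold.
  Harrow: 1 of 3 neighbours < 3, below threshold.
  Inley: 1 of 3 neighbours < 2, below threshold.
  Newell: 2 of 5 neighbours < 3, below threshold.
  Oakham: 1 of 5 neighbours < 2, below threshold.
Round 3 — no new panics; cascade stops.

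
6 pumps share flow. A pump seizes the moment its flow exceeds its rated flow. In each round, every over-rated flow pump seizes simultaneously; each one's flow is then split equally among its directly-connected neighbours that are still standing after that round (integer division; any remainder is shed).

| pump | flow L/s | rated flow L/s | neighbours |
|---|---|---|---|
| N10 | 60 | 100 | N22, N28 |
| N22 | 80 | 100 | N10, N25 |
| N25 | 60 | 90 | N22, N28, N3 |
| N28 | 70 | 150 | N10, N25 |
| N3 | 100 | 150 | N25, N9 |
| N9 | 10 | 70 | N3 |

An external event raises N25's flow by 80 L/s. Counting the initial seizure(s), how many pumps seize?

Round 1 — N25 at 140 > 90. N25 seizes.
  N25 sheds 140 L/s to N22, N28, N3: 46 each (2 lost).
    N22: 80+46 = 126 > 100
    N28: 70+46 = 116 ≤ 150
    N3: 100+46 = 146 ≤ 150
Round 2 — N22 seizes.
  N22 sheds 126 L/s to N10: 126 each.
    N10: 60+126 = 186 > 100
Round 3 — N10 seizes.
  N10 sheds 186 L/s to N28: 186 each.
    N28: 116+186 = 302 > 150
Round 4 — N28 seizes.
  N28 sheds 302 L/s: no online neighbours, lost.
No further seizures.

4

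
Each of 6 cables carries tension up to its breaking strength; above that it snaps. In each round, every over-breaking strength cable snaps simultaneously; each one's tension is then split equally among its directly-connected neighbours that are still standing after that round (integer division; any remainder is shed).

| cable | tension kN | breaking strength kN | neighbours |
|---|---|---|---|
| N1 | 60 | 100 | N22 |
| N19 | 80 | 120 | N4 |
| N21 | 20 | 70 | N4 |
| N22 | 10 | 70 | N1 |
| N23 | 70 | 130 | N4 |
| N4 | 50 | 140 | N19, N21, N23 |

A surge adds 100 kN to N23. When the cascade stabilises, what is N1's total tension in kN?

Round 1 — N23 at 170 > 130. N23 snaps.
  N23 sheds 170 kN to N4: 170 each.
    N4: 50+170 = 220 > 140
Round 2 — N4 snaps.
  N4 sheds 220 kN to N19, N21: 110 each.
    N19: 80+110 = 190 > 120
    N21: 20+110 = 130 > 70
Round 3 — N19, N21 snap.
  N19 sheds 190 kN: no online neighbours, lost.
  N21 sheds 130 kN: no online neighbours, lost.
No further breaks.

60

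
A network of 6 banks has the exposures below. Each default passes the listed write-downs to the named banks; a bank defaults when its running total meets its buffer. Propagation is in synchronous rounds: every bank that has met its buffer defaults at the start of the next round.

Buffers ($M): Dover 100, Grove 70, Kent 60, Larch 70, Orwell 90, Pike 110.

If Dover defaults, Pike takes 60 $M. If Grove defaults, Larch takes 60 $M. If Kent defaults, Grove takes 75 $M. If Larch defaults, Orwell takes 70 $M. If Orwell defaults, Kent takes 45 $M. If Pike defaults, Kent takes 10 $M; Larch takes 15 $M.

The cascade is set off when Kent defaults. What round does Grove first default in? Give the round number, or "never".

Round 1 — Kent defaults (initial).
  Grove: +75 → 75 ≥ 70
Round 2 — Grove defaults.
  Larch: +60 → 60 < 70
No further defaults.

2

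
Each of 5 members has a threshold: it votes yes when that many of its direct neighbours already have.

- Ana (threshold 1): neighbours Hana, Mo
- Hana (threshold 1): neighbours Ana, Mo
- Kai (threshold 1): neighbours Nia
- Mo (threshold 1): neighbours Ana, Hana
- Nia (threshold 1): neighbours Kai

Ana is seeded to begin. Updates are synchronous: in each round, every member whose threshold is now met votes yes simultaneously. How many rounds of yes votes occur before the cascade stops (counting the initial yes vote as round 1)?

Round 1 — Ana votes yes (initial).
Round 2 — checking thresholds:
  Hana: 1 of 2 neighbours ≥ 1, votes yes.
  Mo: 1 of 2 neighbours ≥ 1, votes yes.
Round 3 — no new yes votes; cascade stops.

2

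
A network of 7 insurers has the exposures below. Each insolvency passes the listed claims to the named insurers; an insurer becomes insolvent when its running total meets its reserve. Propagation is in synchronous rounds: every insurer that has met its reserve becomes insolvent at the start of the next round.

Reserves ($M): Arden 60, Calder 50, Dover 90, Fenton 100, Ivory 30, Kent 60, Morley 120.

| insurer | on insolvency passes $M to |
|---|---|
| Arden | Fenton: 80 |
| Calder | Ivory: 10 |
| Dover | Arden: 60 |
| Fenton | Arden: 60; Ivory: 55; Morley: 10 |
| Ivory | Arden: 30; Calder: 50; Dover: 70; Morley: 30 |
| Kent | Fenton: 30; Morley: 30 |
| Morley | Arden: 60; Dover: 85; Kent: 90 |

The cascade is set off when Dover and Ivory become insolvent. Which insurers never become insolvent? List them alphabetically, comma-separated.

Fenton, Kent, Morley

Round 1 — Dover, Ivory become insolvent (initial).
  Arden: +60+30 → 90 ≥ 60
  Calder: +50 → 50 ≥ 50
  Morley: +30 → 30 < 120
Round 2 — Arden, Calder become insolvent.
  Fenton: +80 → 80 < 100
No further insolvencies.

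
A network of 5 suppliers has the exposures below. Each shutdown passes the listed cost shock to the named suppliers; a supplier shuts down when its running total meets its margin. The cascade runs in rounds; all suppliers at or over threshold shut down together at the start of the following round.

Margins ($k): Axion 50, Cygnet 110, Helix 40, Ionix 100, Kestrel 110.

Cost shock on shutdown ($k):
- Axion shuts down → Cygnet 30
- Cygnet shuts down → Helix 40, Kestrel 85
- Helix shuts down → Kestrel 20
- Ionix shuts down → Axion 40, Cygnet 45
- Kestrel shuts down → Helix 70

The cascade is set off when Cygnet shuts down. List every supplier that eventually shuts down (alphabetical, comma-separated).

Round 1 — Cygnet shuts down (initial).
  Helix: +40 → 40 ≥ 40
  Kestrel: +85 → 85 < 110
Round 2 — Helix shuts down.
  Kestrel: +20 → 105 < 110
No further shutdowns.

Cygnet, Helix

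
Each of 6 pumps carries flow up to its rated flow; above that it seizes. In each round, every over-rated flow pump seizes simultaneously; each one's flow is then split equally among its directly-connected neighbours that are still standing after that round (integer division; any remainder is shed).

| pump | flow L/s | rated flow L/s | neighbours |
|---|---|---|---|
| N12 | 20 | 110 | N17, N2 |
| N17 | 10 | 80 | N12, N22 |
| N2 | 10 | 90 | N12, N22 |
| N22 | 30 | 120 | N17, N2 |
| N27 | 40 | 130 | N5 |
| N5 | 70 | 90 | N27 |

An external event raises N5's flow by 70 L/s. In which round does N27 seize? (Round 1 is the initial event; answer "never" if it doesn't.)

2

Round 1 — N5 at 140 > 90. N5 seizes.
  N5 sheds 140 L/s to N27: 140 each.
    N27: 40+140 = 180 > 130
Round 2 — N27 seizes.
  N27 sheds 180 L/s: no online neighbours, lost.
No further seizures.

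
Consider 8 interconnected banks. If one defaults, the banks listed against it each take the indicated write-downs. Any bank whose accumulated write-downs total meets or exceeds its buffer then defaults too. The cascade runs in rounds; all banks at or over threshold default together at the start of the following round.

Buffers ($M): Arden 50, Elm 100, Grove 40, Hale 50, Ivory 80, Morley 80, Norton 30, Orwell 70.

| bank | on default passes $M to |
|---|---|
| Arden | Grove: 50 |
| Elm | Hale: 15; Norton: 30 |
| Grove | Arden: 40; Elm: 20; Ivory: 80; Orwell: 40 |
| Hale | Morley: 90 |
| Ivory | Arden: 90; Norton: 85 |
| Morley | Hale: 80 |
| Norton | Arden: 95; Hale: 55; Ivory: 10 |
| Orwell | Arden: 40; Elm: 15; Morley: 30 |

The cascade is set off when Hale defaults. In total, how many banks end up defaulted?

Round 1 — Hale defaults (initial).
  Morley: +90 → 90 ≥ 80
Round 2 — Morley defaults.
No further defaults.

2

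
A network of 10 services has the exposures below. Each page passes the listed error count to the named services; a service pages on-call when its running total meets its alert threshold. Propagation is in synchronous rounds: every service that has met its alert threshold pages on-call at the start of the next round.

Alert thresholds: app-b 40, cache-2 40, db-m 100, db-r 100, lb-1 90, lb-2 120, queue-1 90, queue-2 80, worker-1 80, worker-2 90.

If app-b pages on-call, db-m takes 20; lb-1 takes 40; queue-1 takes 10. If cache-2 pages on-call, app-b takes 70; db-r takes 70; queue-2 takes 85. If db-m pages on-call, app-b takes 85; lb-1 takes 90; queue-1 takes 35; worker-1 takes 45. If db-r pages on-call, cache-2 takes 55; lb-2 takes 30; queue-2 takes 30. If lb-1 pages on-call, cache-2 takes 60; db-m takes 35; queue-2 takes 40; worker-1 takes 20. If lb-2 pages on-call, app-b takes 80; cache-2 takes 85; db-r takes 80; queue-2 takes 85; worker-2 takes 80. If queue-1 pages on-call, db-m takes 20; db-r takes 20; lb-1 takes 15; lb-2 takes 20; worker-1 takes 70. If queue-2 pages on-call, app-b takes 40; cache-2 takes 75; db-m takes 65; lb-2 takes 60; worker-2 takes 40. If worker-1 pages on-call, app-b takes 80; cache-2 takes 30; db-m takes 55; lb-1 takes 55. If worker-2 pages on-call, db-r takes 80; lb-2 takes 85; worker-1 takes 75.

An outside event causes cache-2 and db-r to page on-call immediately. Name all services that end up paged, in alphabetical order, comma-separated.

app-b, cache-2, db-r, queue-2

Round 1 — cache-2, db-r page on-call (initial).
  app-b: +70 → 70 ≥ 40
  lb-2: +30 → 30 < 120
  queue-2: +85+30 → 115 ≥ 80
Round 2 — app-b, queue-2 page on-call.
  db-m: +20+65 → 85 < 100
  lb-1: +40 → 40 < 90
  lb-2: +60 → 90 < 120
  queue-1: +10 → 10 < 90
  worker-2: +40 → 40 < 90
No further pages.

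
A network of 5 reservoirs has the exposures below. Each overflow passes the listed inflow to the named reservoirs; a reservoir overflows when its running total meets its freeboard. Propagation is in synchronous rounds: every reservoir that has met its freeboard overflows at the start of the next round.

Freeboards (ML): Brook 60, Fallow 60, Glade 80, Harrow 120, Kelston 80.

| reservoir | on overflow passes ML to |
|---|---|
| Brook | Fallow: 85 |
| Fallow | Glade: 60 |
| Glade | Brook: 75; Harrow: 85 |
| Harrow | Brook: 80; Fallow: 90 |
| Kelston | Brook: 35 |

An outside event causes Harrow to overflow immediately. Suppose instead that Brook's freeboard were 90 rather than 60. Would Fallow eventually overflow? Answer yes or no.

With Brook's freeboard at 90:
Round 1 — Harrow overflows (initial).
  Brook: +80 → 80 < 90
  Fallow: +90 → 90 ≥ 60
Round 2 — Fallow overflows.
  Glade: +60 → 60 < 80
No further overflows.

yes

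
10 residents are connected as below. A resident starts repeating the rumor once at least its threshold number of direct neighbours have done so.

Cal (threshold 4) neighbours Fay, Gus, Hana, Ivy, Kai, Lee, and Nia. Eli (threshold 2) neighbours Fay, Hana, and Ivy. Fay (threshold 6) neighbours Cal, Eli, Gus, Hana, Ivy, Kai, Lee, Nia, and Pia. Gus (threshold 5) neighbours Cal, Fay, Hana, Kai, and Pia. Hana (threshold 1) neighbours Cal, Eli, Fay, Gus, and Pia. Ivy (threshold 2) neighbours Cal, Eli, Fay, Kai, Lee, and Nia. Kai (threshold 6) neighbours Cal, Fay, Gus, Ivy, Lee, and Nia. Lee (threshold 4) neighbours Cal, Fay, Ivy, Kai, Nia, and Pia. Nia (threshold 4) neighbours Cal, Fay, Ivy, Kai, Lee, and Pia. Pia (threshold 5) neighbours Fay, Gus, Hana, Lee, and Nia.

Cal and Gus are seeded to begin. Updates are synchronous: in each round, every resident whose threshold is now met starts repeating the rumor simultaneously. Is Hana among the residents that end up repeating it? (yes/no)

Round 1 — Cal, Gus start repeating the rumor (initial).
Round 2 — checking thresholds:
  Fay: 2 of 9 neighbours < 6, below threshold.
  Hana: 2 of 5 neighbours ≥ 1, starts repeating the rumor.
  Ivy: 1 of 6 neighbours < 2, below threshold.
  Kai: 2 of 6 neighbours < 6, below threshold.
  Lee: 1 of 6 neighbours < 4, below threshold.
  Nia: 1 of 6 neighbours < 4, below threshold.
  Pia: 1 of 5 neighbours < 5, below threshold.
Round 3 — no new spreads; cascade stops.

yes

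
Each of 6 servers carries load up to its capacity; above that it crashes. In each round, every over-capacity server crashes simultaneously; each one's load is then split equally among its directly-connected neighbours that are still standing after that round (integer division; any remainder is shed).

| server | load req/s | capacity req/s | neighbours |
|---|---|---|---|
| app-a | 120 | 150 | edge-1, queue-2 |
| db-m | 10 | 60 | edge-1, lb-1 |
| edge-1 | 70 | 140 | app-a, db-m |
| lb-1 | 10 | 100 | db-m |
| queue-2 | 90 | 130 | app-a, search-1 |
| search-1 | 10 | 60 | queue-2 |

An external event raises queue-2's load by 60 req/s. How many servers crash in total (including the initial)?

6

Round 1 — queue-2 at 150 > 130. queue-2 crashes.
  queue-2 sheds 150 req/s to app-a, search-1: 75 each.
    app-a: 120+75 = 195 > 150
    search-1: 10+75 = 85 > 60
Round 2 — app-a, search-1 crash.
  app-a sheds 195 req/s to edge-1: 195 each.
    edge-1: 70+195 = 265 > 140
  search-1 sheds 85 req/s: no online neighbours, lost.
Round 3 — edge-1 crashes.
  edge-1 sheds 265 req/s to db-m: 265 each.
    db-m: 10+265 = 275 > 60
Round 4 — db-m crashes.
  db-m sheds 275 req/s to lb-1: 275 each.
    lb-1: 10+275 = 285 > 100
Round 5 — lb-1 crashes.
  lb-1 sheds 285 req/s: no online neighbours, lost.
No further crashes.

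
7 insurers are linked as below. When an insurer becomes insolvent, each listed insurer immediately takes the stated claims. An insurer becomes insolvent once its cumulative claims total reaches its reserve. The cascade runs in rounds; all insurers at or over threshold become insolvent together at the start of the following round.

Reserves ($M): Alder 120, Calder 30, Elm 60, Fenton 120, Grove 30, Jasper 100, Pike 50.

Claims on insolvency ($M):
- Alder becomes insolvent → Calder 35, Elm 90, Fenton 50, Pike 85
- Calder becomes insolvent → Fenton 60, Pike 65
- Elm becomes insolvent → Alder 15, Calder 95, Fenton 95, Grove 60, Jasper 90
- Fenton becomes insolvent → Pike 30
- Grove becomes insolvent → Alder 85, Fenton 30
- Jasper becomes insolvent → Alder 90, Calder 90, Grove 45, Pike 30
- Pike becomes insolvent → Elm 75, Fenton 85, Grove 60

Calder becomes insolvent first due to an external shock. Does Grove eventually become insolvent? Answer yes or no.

yes

Round 1 — Calder becomes insolvent (initial).
  Fenton: +60 → 60 < 120
  Pike: +65 → 65 ≥ 50
Round 2 — Pike becomes insolvent.
  Elm: +75 → 75 ≥ 60
  Fenton: +85 → 145 ≥ 120
  Grove: +60 → 60 ≥ 30
Round 3 — Elm, Fenton, Grove become insolvent.
  Alder: +15+85 → 100 < 120
  Jasper: +90 → 90 < 100
No further insolvencies.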